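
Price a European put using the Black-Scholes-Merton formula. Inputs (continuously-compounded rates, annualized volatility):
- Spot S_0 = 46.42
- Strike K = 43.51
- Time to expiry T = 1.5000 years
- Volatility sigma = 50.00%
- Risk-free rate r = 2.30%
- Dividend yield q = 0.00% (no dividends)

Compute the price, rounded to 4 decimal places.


d1 = (ln(S/K) + (r - q + 0.5*sigma^2) * T) / (sigma * sqrt(T)) = 0.46824381
d2 = d1 - sigma * sqrt(T) = -0.14412862
exp(-rT) = 0.96608834; exp(-qT) = 1.00000000
P = K * exp(-rT) * N(-d2) - S_0 * exp(-qT) * N(-d1)
N(-d1) = 0.31980512; N(-d2) = 0.55730055
P = 43.5100 * 0.96608834 * 0.55730055 - 46.4200 * 1.00000000 * 0.31980512 = 8.5805

Answer: Price = 8.5805


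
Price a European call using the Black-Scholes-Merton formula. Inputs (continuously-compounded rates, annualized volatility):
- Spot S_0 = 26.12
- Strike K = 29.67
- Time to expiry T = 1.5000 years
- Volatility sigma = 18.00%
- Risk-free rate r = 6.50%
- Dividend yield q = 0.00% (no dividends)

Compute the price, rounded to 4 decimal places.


d1 = (ln(S/K) + (r - q + 0.5*sigma^2) * T) / (sigma * sqrt(T)) = -0.02556147
d2 = d1 - sigma * sqrt(T) = -0.24601555
exp(-rT) = 0.90710234; exp(-qT) = 1.00000000
C = S_0 * exp(-qT) * N(d1) - K * exp(-rT) * N(d2)
N(d1) = 0.48980356; N(d2) = 0.40283510
C = 26.1200 * 1.00000000 * 0.48980356 - 29.6700 * 0.90710234 * 0.40283510 = 1.9519

Answer: Price = 1.9519


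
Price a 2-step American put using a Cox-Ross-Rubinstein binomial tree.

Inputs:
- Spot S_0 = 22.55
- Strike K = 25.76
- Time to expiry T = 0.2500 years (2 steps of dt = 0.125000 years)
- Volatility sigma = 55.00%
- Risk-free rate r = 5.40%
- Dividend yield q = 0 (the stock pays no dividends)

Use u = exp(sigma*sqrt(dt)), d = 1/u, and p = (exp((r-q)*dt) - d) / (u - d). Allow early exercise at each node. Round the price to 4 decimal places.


Answer: Price = V(0,0) = 4.5846

Derivation:
dt = T/N = 0.125000
u = exp(sigma*sqrt(dt)) = 1.214648; d = 1/u = 0.823284
p = (exp((r-q)*dt) - d) / (u - d) = 0.468845
Discount per step: exp(-r*dt) = 0.993273
Stock lattice S(k, i) with i counting down-moves:
  k=0: S(0,0) = 22.5500
  k=1: S(1,0) = 27.3903; S(1,1) = 18.5650
  k=2: S(2,0) = 33.2696; S(2,1) = 22.5500; S(2,2) = 15.2843
Terminal payoffs V(N, i) = max(K - S_T, 0):
  V(2,0) = 0.000000; V(2,1) = 3.210000; V(2,2) = 10.475697
Backward induction: V(k, i) = exp(-r*dt) * [p * V(k+1, i) + (1-p) * V(k+1, i+1)]; then take max(V_cont, immediate exercise) for American.
  V(1,0) = exp(-r*dt) * [p*0.000000 + (1-p)*3.210000] = 1.693538; exercise = 0.000000; V(1,0) = max -> 1.693538
  V(1,1) = exp(-r*dt) * [p*3.210000 + (1-p)*10.475697] = 7.021657; exercise = 7.194951; V(1,1) = max -> 7.194951
  V(0,0) = exp(-r*dt) * [p*1.693538 + (1-p)*7.194951] = 4.584592; exercise = 3.210000; V(0,0) = max -> 4.584592


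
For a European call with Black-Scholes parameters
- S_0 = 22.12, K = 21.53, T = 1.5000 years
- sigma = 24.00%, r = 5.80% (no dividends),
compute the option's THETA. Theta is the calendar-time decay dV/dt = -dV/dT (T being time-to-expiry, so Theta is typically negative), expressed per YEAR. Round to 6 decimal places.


d1 = 0.5349238746; d2 = 0.2409851055
phi(d1) = 0.3457600267; exp(-qT) = 1.0000000000; exp(-rT) = 0.9166770956
Theta = -S*exp(-qT)*phi(d1)*sigma/(2*sqrt(T)) - r*K*exp(-rT)*N(d2) + q*S*exp(-qT)*N(d1)
N(d1) = 0.7036487508; N(d2) = 0.5952166697; sqrt(T) = 1.2247448714
Term 1 = -22.1200 * 1.0000000000 * 0.3457600267 * 0.2400 / (2 * 1.2247448714) = -0.7493686533
Term 2 = -0.0580 * 21.5300 * 0.9166770956 * 0.5952166697 = -0.6813393770
Term 3 = 0 (no dividend yield, q = 0)
Theta = -0.7493686533 + (-0.6813393770) + (0.0000000000) = -1.430708

Answer: Theta = -1.430708


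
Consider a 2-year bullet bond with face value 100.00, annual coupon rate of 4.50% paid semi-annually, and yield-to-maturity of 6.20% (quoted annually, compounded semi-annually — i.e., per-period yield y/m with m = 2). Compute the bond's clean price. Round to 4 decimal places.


Answer: Price = 96.8480

Derivation:
Coupon per period c = face * coupon_rate / m = 2.250000
Periods per year m = 2; per-period yield y/m = 0.031000
Number of cashflows N = 4
Cashflows (t years, CF_t, discount factor 1/(1+y/m)^(m*t), PV):
  t = 0.5000: CF_t = 2.250000, DF = 0.969932, PV = 2.182347
  t = 1.0000: CF_t = 2.250000, DF = 0.940768, PV = 2.116729
  t = 1.5000: CF_t = 2.250000, DF = 0.912481, PV = 2.053083
  t = 2.0000: CF_t = 102.250000, DF = 0.885045, PV = 90.495848
Price P = sum_t PV_t = 96.848007


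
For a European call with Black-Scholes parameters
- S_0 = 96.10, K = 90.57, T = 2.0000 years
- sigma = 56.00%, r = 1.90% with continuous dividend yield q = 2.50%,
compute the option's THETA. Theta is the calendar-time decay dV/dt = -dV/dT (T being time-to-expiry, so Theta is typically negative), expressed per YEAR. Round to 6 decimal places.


d1 = 0.4556624933; d2 = -0.3362971017
phi(d1) = 0.3596037001; exp(-qT) = 0.9512294245; exp(-rT) = 0.9627129409
Theta = -S*exp(-qT)*phi(d1)*sigma/(2*sqrt(T)) - r*K*exp(-rT)*N(d2) + q*S*exp(-qT)*N(d1)
N(d1) = 0.6756836516; N(d2) = 0.3683234177; sqrt(T) = 1.4142135624
Term 1 = -96.1000 * 0.9512294245 * 0.3596037001 * 0.5600 / (2 * 1.4142135624) = -6.5084241633
Term 2 = -0.0190 * 90.5700 * 0.9627129409 * 0.3683234177 = -0.6101886290
Term 3 = 0.0250 * 96.1000 * 0.9512294245 * 0.6756836516 = 1.5441592360
Theta = -6.5084241633 + (-0.6101886290) + (1.5441592360) = -5.574454

Answer: Theta = -5.574454


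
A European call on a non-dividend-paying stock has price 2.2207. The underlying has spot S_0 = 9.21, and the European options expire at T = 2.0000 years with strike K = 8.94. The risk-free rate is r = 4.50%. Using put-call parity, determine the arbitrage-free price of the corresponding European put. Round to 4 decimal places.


Answer: Put price = 1.1812

Derivation:
Put-call parity: C - P = S_0 * exp(-qT) - K * exp(-rT).
S_0 * exp(-qT) = 9.2100 * 1.00000000 = 9.21000000
K * exp(-rT) = 8.9400 * 0.91393119 = 8.17054480
P = C - S*exp(-qT) + K*exp(-rT)
P = 2.2207 - 9.21000000 + 8.17054480 = 1.1812


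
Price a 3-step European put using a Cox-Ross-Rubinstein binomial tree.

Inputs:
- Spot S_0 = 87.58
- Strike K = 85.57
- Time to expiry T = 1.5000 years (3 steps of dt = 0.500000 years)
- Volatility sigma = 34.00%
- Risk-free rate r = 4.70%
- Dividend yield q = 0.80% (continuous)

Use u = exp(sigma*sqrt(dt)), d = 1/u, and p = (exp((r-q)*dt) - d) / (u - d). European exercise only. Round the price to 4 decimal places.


dt = T/N = 0.500000
u = exp(sigma*sqrt(dt)) = 1.271778; d = 1/u = 0.786300
p = (exp((r-q)*dt) - d) / (u - d) = 0.480745
Discount per step: exp(-r*dt) = 0.976774
Stock lattice S(k, i) with i counting down-moves:
  k=0: S(0,0) = 87.5800
  k=1: S(1,0) = 111.3824; S(1,1) = 68.8642
  k=2: S(2,0) = 141.6537; S(2,1) = 87.5800; S(2,2) = 54.1479
  k=3: S(3,0) = 180.1521; S(3,1) = 111.3824; S(3,2) = 68.8642; S(3,3) = 42.5766
Terminal payoffs V(N, i) = max(K - S_T, 0):
  V(3,0) = 0.000000; V(3,1) = 0.000000; V(3,2) = 16.705806; V(3,3) = 42.993445
Backward induction: V(k, i) = exp(-r*dt) * [p * V(k+1, i) + (1-p) * V(k+1, i+1)].
  V(2,0) = exp(-r*dt) * [p*0.000000 + (1-p)*0.000000] = 0.000000
  V(2,1) = exp(-r*dt) * [p*0.000000 + (1-p)*16.705806] = 8.473105
  V(2,2) = exp(-r*dt) * [p*16.705806 + (1-p)*42.993445] = 29.650762
  V(1,0) = exp(-r*dt) * [p*0.000000 + (1-p)*8.473105] = 4.297518
  V(1,1) = exp(-r*dt) * [p*8.473105 + (1-p)*29.650762] = 19.017515
  V(0,0) = exp(-r*dt) * [p*4.297518 + (1-p)*19.017515] = 11.663616

Answer: Price = V(0,0) = 11.6636


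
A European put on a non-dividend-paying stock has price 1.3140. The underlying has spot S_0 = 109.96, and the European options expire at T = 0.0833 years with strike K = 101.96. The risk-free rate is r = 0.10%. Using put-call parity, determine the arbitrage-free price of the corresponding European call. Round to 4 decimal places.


Put-call parity: C - P = S_0 * exp(-qT) - K * exp(-rT).
S_0 * exp(-qT) = 109.9600 * 1.00000000 = 109.96000000
K * exp(-rT) = 101.9600 * 0.99991670 = 101.95150709
C = P + S*exp(-qT) - K*exp(-rT)
C = 1.3140 + 109.96000000 - 101.95150709 = 9.3225

Answer: Call price = 9.3225


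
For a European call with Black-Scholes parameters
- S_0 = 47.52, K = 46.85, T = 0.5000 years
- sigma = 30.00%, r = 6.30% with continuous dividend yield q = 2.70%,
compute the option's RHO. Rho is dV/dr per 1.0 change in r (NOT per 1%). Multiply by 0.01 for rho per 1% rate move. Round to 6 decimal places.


d1 = 0.2578567001; d2 = 0.0457246658
phi(d1) = 0.3858974679; exp(-qT) = 0.9865907163; exp(-rT) = 0.9689909565
N(d2) = 0.5182351480
Rho = K*T*exp(-rT)*N(d2) = 46.8500 * 0.5000 * 0.9689909565 * 0.5182351480 = 11.763219

Answer: Rho = 11.763219


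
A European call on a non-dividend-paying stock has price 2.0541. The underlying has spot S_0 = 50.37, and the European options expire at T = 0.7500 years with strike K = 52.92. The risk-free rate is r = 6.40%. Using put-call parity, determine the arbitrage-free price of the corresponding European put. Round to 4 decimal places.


Answer: Put price = 2.1239

Derivation:
Put-call parity: C - P = S_0 * exp(-qT) - K * exp(-rT).
S_0 * exp(-qT) = 50.3700 * 1.00000000 = 50.37000000
K * exp(-rT) = 52.9200 * 0.95313379 = 50.43984001
P = C - S*exp(-qT) + K*exp(-rT)
P = 2.0541 - 50.37000000 + 50.43984001 = 2.1239


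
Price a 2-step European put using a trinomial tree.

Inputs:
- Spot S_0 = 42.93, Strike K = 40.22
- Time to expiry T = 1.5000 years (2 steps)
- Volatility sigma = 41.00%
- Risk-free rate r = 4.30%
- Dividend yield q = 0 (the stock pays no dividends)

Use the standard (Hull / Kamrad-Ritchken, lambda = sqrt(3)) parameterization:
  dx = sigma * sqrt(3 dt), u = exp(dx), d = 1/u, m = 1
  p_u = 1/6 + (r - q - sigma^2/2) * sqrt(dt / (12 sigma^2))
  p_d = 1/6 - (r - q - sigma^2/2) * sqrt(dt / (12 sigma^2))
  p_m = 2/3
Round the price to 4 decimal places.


dt = T/N = 0.750000; dx = sigma*sqrt(3*dt) = 0.615000
u = exp(dx) = 1.849657; d = 1/u = 0.540641
p_u = 0.141636, p_m = 0.666667, p_d = 0.191697
Discount per step: exp(-r*dt) = 0.968264
Stock lattice S(k, j) with j the centered position index:
  k=0: S(0,+0) = 42.9300
  k=1: S(1,-1) = 23.2097; S(1,+0) = 42.9300; S(1,+1) = 79.4058
  k=2: S(2,-2) = 12.5481; S(2,-1) = 23.2097; S(2,+0) = 42.9300; S(2,+1) = 79.4058; S(2,+2) = 146.8734
Terminal payoffs V(N, j) = max(K - S_T, 0):
  V(2,-2) = 27.671880; V(2,-1) = 17.010286; V(2,+0) = 0.000000; V(2,+1) = 0.000000; V(2,+2) = 0.000000
Backward induction: V(k, j) = exp(-r*dt) * [p_u * V(k+1, j+1) + p_m * V(k+1, j) + p_d * V(k+1, j-1)]
  V(1,-1) = exp(-r*dt) * [p_u*0.000000 + p_m*17.010286 + p_d*27.671880] = 16.116580
  V(1,+0) = exp(-r*dt) * [p_u*0.000000 + p_m*0.000000 + p_d*17.010286] = 3.157340
  V(1,+1) = exp(-r*dt) * [p_u*0.000000 + p_m*0.000000 + p_d*0.000000] = 0.000000
  V(0,+0) = exp(-r*dt) * [p_u*0.000000 + p_m*3.157340 + p_d*16.116580] = 5.029549

Answer: Price = V(0,0) = 5.0295


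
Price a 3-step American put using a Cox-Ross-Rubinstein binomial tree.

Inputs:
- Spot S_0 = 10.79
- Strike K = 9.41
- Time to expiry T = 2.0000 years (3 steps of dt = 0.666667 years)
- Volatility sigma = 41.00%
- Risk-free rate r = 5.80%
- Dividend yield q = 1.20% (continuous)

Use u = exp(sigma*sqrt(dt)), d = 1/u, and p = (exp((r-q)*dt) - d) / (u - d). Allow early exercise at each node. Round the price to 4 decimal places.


dt = T/N = 0.666667
u = exp(sigma*sqrt(dt)) = 1.397610; d = 1/u = 0.715507
p = (exp((r-q)*dt) - d) / (u - d) = 0.462738
Discount per step: exp(-r*dt) = 0.962071
Stock lattice S(k, i) with i counting down-moves:
  k=0: S(0,0) = 10.7900
  k=1: S(1,0) = 15.0802; S(1,1) = 7.7203
  k=2: S(2,0) = 21.0763; S(2,1) = 10.7900; S(2,2) = 5.5239
  k=3: S(3,0) = 29.4564; S(3,1) = 15.0802; S(3,2) = 7.7203; S(3,3) = 3.9524
Terminal payoffs V(N, i) = max(K - S_T, 0):
  V(3,0) = 0.000000; V(3,1) = 0.000000; V(3,2) = 1.689677; V(3,3) = 5.457576
Backward induction: V(k, i) = exp(-r*dt) * [p * V(k+1, i) + (1-p) * V(k+1, i+1)]; then take max(V_cont, immediate exercise) for American.
  V(2,0) = exp(-r*dt) * [p*0.000000 + (1-p)*0.000000] = 0.000000; exercise = 0.000000; V(2,0) = max -> 0.000000
  V(2,1) = exp(-r*dt) * [p*0.000000 + (1-p)*1.689677] = 0.873369; exercise = 0.000000; V(2,1) = max -> 0.873369
  V(2,2) = exp(-r*dt) * [p*1.689677 + (1-p)*5.457576] = 3.573160; exercise = 3.886053; V(2,2) = max -> 3.886053
  V(1,0) = exp(-r*dt) * [p*0.000000 + (1-p)*0.873369] = 0.451431; exercise = 0.000000; V(1,0) = max -> 0.451431
  V(1,1) = exp(-r*dt) * [p*0.873369 + (1-p)*3.886053] = 2.397454; exercise = 1.689677; V(1,1) = max -> 2.397454
  V(0,0) = exp(-r*dt) * [p*0.451431 + (1-p)*2.397454] = 1.440179; exercise = 0.000000; V(0,0) = max -> 1.440179

Answer: Price = V(0,0) = 1.4402


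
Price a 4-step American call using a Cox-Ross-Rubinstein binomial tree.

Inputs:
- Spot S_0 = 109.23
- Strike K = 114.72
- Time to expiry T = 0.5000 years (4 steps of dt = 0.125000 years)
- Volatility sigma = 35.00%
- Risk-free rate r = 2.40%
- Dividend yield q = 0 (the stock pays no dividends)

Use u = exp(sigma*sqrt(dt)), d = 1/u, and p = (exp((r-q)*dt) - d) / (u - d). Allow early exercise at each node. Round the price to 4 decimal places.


dt = T/N = 0.125000
u = exp(sigma*sqrt(dt)) = 1.131726; d = 1/u = 0.883606
p = (exp((r-q)*dt) - d) / (u - d) = 0.481213
Discount per step: exp(-r*dt) = 0.997004
Stock lattice S(k, i) with i counting down-moves:
  k=0: S(0,0) = 109.2300
  k=1: S(1,0) = 123.6184; S(1,1) = 96.5163
  k=2: S(2,0) = 139.9021; S(2,1) = 109.2300; S(2,2) = 85.2824
  k=3: S(3,0) = 158.3308; S(3,1) = 123.6184; S(3,2) = 96.5163; S(3,3) = 75.3561
  k=4: S(4,0) = 179.1871; S(4,1) = 139.9021; S(4,2) = 109.2300; S(4,3) = 85.2824; S(4,4) = 66.5851
Terminal payoffs V(N, i) = max(S_T - K, 0):
  V(4,0) = 64.467098; V(4,1) = 25.182132; V(4,2) = 0.000000; V(4,3) = 0.000000; V(4,4) = 0.000000
Backward induction: V(k, i) = exp(-r*dt) * [p * V(k+1, i) + (1-p) * V(k+1, i+1)]; then take max(V_cont, immediate exercise) for American.
  V(3,0) = exp(-r*dt) * [p*64.467098 + (1-p)*25.182132] = 43.954491; exercise = 43.610847; V(3,0) = max -> 43.954491
  V(3,1) = exp(-r*dt) * [p*25.182132 + (1-p)*0.000000] = 12.081660; exercise = 8.898404; V(3,1) = max -> 12.081660
  V(3,2) = exp(-r*dt) * [p*0.000000 + (1-p)*0.000000] = 0.000000; exercise = 0.000000; V(3,2) = max -> 0.000000
  V(3,3) = exp(-r*dt) * [p*0.000000 + (1-p)*0.000000] = 0.000000; exercise = 0.000000; V(3,3) = max -> 0.000000
  V(2,0) = exp(-r*dt) * [p*43.954491 + (1-p)*12.081660] = 27.337133; exercise = 25.182132; V(2,0) = max -> 27.337133
  V(2,1) = exp(-r*dt) * [p*12.081660 + (1-p)*0.000000] = 5.796432; exercise = 0.000000; V(2,1) = max -> 5.796432
  V(2,2) = exp(-r*dt) * [p*0.000000 + (1-p)*0.000000] = 0.000000; exercise = 0.000000; V(2,2) = max -> 0.000000
  V(1,0) = exp(-r*dt) * [p*27.337133 + (1-p)*5.796432] = 16.113675; exercise = 8.898404; V(1,0) = max -> 16.113675
  V(1,1) = exp(-r*dt) * [p*5.796432 + (1-p)*0.000000] = 2.780960; exercise = 0.000000; V(1,1) = max -> 2.780960
  V(0,0) = exp(-r*dt) * [p*16.113675 + (1-p)*2.780960] = 9.169282; exercise = 0.000000; V(0,0) = max -> 9.169282

Answer: Price = V(0,0) = 9.1693


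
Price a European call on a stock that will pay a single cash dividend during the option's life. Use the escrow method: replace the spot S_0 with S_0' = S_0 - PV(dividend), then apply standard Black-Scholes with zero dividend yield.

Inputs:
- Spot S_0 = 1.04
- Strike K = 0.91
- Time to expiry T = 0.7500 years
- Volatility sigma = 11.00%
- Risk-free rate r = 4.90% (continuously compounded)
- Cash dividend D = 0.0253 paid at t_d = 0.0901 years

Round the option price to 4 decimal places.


PV(D) = D * exp(-r * t_d) = 0.0253 * 0.99559483 = 0.02518855
S_0' = S_0 - PV(D) = 1.0400 - 0.02518855 = 1.01481145
d1 = (ln(S_0'/K) + (r + sigma^2/2)*T) / (sigma*sqrt(T)) = 1.57775145
d2 = d1 - sigma*sqrt(T) = 1.48248865
exp(-rT) = 0.96391708
N(d1) = 0.94268864; N(d2) = 0.93089484
C = S_0' * N(d1) - K * exp(-rT) * N(d2) = 1.01481145 * 0.94268864 - 0.9100 * 0.96391708 * 0.93089484 = 0.1401

Answer: Price = 0.1401


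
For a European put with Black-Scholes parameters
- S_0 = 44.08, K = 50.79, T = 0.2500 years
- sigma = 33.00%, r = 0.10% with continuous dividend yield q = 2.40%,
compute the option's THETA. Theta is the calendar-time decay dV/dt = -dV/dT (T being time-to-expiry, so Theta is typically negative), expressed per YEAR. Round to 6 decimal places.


d1 = -0.8110958786; d2 = -0.9760958786
phi(d1) = 0.2871137514; exp(-qT) = 0.9940179641; exp(-rT) = 0.9997500312
Theta = -S*exp(-qT)*phi(d1)*sigma/(2*sqrt(T)) + r*K*exp(-rT)*N(-d2) - q*S*exp(-qT)*N(-d1)
N(-d1) = 0.7913446938; N(-d2) = 0.8354915232; sqrt(T) = 0.5000000000
Term 1 = -44.0800 * 0.9940179641 * 0.2871137514 * 0.3300 / (2 * 0.5000000000) = -4.1514876711
Term 2 = 0.0010 * 50.7900 * 0.9997500312 * 0.8354915232 = 0.0424240071
Term 3 = -0.0240 * 44.0800 * 0.9940179641 * 0.7913446938 = -0.8321713414
Theta = -4.1514876711 + (0.0424240071) + (-0.8321713414) = -4.941235

Answer: Theta = -4.941235


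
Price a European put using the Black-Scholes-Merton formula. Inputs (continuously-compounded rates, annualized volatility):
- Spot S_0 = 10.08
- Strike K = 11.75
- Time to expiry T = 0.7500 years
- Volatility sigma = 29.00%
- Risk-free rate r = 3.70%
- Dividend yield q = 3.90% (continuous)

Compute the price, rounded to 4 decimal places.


Answer: Price = 2.0734

Derivation:
d1 = (ln(S/K) + (r - q + 0.5*sigma^2) * T) / (sigma * sqrt(T)) = -0.49079741
d2 = d1 - sigma * sqrt(T) = -0.74194478
exp(-rT) = 0.97263149; exp(-qT) = 0.97117364
P = K * exp(-rT) * N(-d2) - S_0 * exp(-qT) * N(-d1)
N(-d1) = 0.68821513; N(-d2) = 0.77093960
P = 11.7500 * 0.97263149 * 0.77093960 - 10.0800 * 0.97117364 * 0.68821513 = 2.0734


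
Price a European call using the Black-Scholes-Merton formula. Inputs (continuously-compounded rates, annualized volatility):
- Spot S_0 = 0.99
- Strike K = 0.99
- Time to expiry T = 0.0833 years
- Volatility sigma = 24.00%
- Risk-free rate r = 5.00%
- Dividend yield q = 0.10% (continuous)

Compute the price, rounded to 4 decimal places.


Answer: Price = 0.0294

Derivation:
d1 = (ln(S/K) + (r - q + 0.5*sigma^2) * T) / (sigma * sqrt(T)) = 0.09356014
d2 = d1 - sigma * sqrt(T) = 0.02429196
exp(-rT) = 0.99584366; exp(-qT) = 0.99991670
C = S_0 * exp(-qT) * N(d1) - K * exp(-rT) * N(d2)
N(d1) = 0.53727071; N(d2) = 0.50969014
C = 0.9900 * 0.99991670 * 0.53727071 - 0.9900 * 0.99584366 * 0.50969014 = 0.0294


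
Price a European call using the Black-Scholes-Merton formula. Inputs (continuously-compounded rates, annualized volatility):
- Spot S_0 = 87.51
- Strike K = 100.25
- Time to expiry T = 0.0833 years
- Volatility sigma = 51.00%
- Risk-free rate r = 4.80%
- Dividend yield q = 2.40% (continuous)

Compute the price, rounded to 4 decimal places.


Answer: Price = 1.3537

Derivation:
d1 = (ln(S/K) + (r - q + 0.5*sigma^2) * T) / (sigma * sqrt(T)) = -0.83618151
d2 = d1 - sigma * sqrt(T) = -0.98337638
exp(-rT) = 0.99600958; exp(-qT) = 0.99800280
C = S_0 * exp(-qT) * N(d1) - K * exp(-rT) * N(d2)
N(d1) = 0.20152640; N(d2) = 0.16271112
C = 87.5100 * 0.99800280 * 0.20152640 - 100.2500 * 0.99600958 * 0.16271112 = 1.3537


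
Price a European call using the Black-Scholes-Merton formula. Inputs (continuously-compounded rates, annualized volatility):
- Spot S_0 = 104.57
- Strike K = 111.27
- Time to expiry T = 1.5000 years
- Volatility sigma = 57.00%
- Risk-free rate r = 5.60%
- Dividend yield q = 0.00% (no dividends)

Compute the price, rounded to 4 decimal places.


d1 = (ln(S/K) + (r - q + 0.5*sigma^2) * T) / (sigma * sqrt(T)) = 0.38041868
d2 = d1 - sigma * sqrt(T) = -0.31768589
exp(-rT) = 0.91943126; exp(-qT) = 1.00000000
C = S_0 * exp(-qT) * N(d1) - K * exp(-rT) * N(d2)
N(d1) = 0.64818268; N(d2) = 0.37536161
C = 104.5700 * 1.00000000 * 0.64818268 - 111.2700 * 0.91943126 * 0.37536161 = 29.3790

Answer: Price = 29.3790


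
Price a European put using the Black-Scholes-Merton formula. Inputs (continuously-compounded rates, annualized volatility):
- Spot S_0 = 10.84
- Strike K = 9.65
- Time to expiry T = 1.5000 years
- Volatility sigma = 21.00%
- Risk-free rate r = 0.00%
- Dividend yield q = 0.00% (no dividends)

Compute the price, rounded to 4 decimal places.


d1 = (ln(S/K) + (r - q + 0.5*sigma^2) * T) / (sigma * sqrt(T)) = 0.58072379
d2 = d1 - sigma * sqrt(T) = 0.32352736
exp(-rT) = 1.00000000; exp(-qT) = 1.00000000
P = K * exp(-rT) * N(-d2) - S_0 * exp(-qT) * N(-d1)
N(-d1) = 0.28071331; N(-d2) = 0.37314794
P = 9.6500 * 1.00000000 * 0.37314794 - 10.8400 * 1.00000000 * 0.28071331 = 0.5579

Answer: Price = 0.5579


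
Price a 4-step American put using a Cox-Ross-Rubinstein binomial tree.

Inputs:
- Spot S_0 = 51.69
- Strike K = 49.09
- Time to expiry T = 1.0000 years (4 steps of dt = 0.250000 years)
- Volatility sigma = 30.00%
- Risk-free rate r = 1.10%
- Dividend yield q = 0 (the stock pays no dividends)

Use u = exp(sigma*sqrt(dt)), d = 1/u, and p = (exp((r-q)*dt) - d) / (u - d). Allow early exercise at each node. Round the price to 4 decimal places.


Answer: Price = V(0,0) = 4.5869

Derivation:
dt = T/N = 0.250000
u = exp(sigma*sqrt(dt)) = 1.161834; d = 1/u = 0.860708
p = (exp((r-q)*dt) - d) / (u - d) = 0.471715
Discount per step: exp(-r*dt) = 0.997254
Stock lattice S(k, i) with i counting down-moves:
  k=0: S(0,0) = 51.6900
  k=1: S(1,0) = 60.0552; S(1,1) = 44.4900
  k=2: S(2,0) = 69.7742; S(2,1) = 51.6900; S(2,2) = 38.2929
  k=3: S(3,0) = 81.0661; S(3,1) = 60.0552; S(3,2) = 44.4900; S(3,3) = 32.9590
  k=4: S(4,0) = 94.1853; S(4,1) = 69.7742; S(4,2) = 51.6900; S(4,3) = 38.2929; S(4,4) = 28.3681
Terminal payoffs V(N, i) = max(K - S_T, 0):
  V(4,0) = 0.000000; V(4,1) = 0.000000; V(4,2) = 0.000000; V(4,3) = 10.797106; V(4,4) = 20.721927
Backward induction: V(k, i) = exp(-r*dt) * [p * V(k+1, i) + (1-p) * V(k+1, i+1)]; then take max(V_cont, immediate exercise) for American.
  V(3,0) = exp(-r*dt) * [p*0.000000 + (1-p)*0.000000] = 0.000000; exercise = 0.000000; V(3,0) = max -> 0.000000
  V(3,1) = exp(-r*dt) * [p*0.000000 + (1-p)*0.000000] = 0.000000; exercise = 0.000000; V(3,1) = max -> 0.000000
  V(3,2) = exp(-r*dt) * [p*0.000000 + (1-p)*10.797106] = 5.688284; exercise = 4.600005; V(3,2) = max -> 5.688284
  V(3,3) = exp(-r*dt) * [p*10.797106 + (1-p)*20.721927] = 15.996189; exercise = 16.131001; V(3,3) = max -> 16.131001
  V(2,0) = exp(-r*dt) * [p*0.000000 + (1-p)*0.000000] = 0.000000; exercise = 0.000000; V(2,0) = max -> 0.000000
  V(2,1) = exp(-r*dt) * [p*0.000000 + (1-p)*5.688284] = 2.996782; exercise = 0.000000; V(2,1) = max -> 2.996782
  V(2,2) = exp(-r*dt) * [p*5.688284 + (1-p)*16.131001] = 11.174242; exercise = 10.797106; V(2,2) = max -> 11.174242
  V(1,0) = exp(-r*dt) * [p*0.000000 + (1-p)*2.996782] = 1.578807; exercise = 0.000000; V(1,0) = max -> 1.578807
  V(1,1) = exp(-r*dt) * [p*2.996782 + (1-p)*11.174242] = 7.296717; exercise = 4.600005; V(1,1) = max -> 7.296717
  V(0,0) = exp(-r*dt) * [p*1.578807 + (1-p)*7.296717] = 4.586861; exercise = 0.000000; V(0,0) = max -> 4.586861


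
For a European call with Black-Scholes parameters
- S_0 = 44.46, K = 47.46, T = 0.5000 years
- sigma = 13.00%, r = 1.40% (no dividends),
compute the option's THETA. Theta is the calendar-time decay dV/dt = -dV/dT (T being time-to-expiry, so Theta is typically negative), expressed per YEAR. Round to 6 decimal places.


Answer: Theta = -1.535191

Derivation:
d1 = -0.5882295390; d2 = -0.6801534206
phi(d1) = 0.3355630108; exp(-qT) = 1.0000000000; exp(-rT) = 0.9930244429
Theta = -S*exp(-qT)*phi(d1)*sigma/(2*sqrt(T)) - r*K*exp(-rT)*N(d2) + q*S*exp(-qT)*N(d1)
N(d1) = 0.2781891164; N(d2) = 0.2482036611; sqrt(T) = 0.7071067812
Term 1 = -44.4600 * 1.0000000000 * 0.3355630108 * 0.1300 / (2 * 0.7071067812) = -1.3714244732
Term 2 = -0.0140 * 47.4600 * 0.9930244429 * 0.2482036611 = -0.1637660565
Term 3 = 0 (no dividend yield, q = 0)
Theta = -1.3714244732 + (-0.1637660565) + (0.0000000000) = -1.535191


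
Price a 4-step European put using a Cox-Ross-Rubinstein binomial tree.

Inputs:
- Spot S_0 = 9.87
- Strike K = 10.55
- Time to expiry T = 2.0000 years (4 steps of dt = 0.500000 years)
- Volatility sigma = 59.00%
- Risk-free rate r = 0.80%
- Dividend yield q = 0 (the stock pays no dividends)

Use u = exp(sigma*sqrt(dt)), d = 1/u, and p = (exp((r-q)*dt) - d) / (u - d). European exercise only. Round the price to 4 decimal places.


Answer: Price = V(0,0) = 3.4476

Derivation:
dt = T/N = 0.500000
u = exp(sigma*sqrt(dt)) = 1.517695; d = 1/u = 0.658894
p = (exp((r-q)*dt) - d) / (u - d) = 0.401856
Discount per step: exp(-r*dt) = 0.996008
Stock lattice S(k, i) with i counting down-moves:
  k=0: S(0,0) = 9.8700
  k=1: S(1,0) = 14.9797; S(1,1) = 6.5033
  k=2: S(2,0) = 22.7346; S(2,1) = 9.8700; S(2,2) = 4.2850
  k=3: S(3,0) = 34.5041; S(3,1) = 14.9797; S(3,2) = 6.5033; S(3,3) = 2.8233
  k=4: S(4,0) = 52.3668; S(4,1) = 22.7346; S(4,2) = 9.8700; S(4,3) = 4.2850; S(4,4) = 1.8603
Terminal payoffs V(N, i) = max(K - S_T, 0):
  V(4,0) = 0.000000; V(4,1) = 0.000000; V(4,2) = 0.680000; V(4,3) = 6.265029; V(4,4) = 8.689718
Backward induction: V(k, i) = exp(-r*dt) * [p * V(k+1, i) + (1-p) * V(k+1, i+1)].
  V(3,0) = exp(-r*dt) * [p*0.000000 + (1-p)*0.000000] = 0.000000
  V(3,1) = exp(-r*dt) * [p*0.000000 + (1-p)*0.680000] = 0.405114
  V(3,2) = exp(-r*dt) * [p*0.680000 + (1-p)*6.265029] = 4.004603
  V(3,3) = exp(-r*dt) * [p*6.265029 + (1-p)*8.689718] = 7.684544
  V(2,0) = exp(-r*dt) * [p*0.000000 + (1-p)*0.405114] = 0.241350
  V(2,1) = exp(-r*dt) * [p*0.405114 + (1-p)*4.004603] = 2.547916
  V(2,2) = exp(-r*dt) * [p*4.004603 + (1-p)*7.684544] = 6.180965
  V(1,0) = exp(-r*dt) * [p*0.241350 + (1-p)*2.547916] = 1.614538
  V(1,1) = exp(-r*dt) * [p*2.547916 + (1-p)*6.180965] = 4.702158
  V(0,0) = exp(-r*dt) * [p*1.614538 + (1-p)*4.702158] = 3.447563


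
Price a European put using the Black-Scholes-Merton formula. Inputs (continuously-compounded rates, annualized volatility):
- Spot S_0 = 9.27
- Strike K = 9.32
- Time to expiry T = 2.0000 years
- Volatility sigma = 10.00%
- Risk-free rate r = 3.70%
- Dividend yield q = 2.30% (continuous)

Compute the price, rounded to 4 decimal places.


d1 = (ln(S/K) + (r - q + 0.5*sigma^2) * T) / (sigma * sqrt(T)) = 0.23066354
d2 = d1 - sigma * sqrt(T) = 0.08924219
exp(-rT) = 0.92867169; exp(-qT) = 0.95504196
P = K * exp(-rT) * N(-d2) - S_0 * exp(-qT) * N(-d1)
N(-d1) = 0.40878810; N(-d2) = 0.46444472
P = 9.3200 * 0.92867169 * 0.46444472 - 9.2700 * 0.95504196 * 0.40878810 = 0.4008

Answer: Price = 0.4008


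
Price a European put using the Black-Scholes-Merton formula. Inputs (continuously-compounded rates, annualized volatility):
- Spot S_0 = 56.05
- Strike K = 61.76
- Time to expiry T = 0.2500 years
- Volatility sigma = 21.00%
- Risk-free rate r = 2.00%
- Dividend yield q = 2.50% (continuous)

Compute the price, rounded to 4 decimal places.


d1 = (ln(S/K) + (r - q + 0.5*sigma^2) * T) / (sigma * sqrt(T)) = -0.88332625
d2 = d1 - sigma * sqrt(T) = -0.98832625
exp(-rT) = 0.99501248; exp(-qT) = 0.99376949
P = K * exp(-rT) * N(-d2) - S_0 * exp(-qT) * N(-d1)
N(-d1) = 0.81146999; N(-d2) = 0.83850355
P = 61.7600 * 0.99501248 * 0.83850355 - 56.0500 * 0.99376949 * 0.81146999 = 6.3282

Answer: Price = 6.3282


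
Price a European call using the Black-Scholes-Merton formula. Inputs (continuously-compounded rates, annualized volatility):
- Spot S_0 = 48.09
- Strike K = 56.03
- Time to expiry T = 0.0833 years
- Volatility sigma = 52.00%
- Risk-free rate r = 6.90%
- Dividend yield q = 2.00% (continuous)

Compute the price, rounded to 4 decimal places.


Answer: Price = 0.6566

Derivation:
d1 = (ln(S/K) + (r - q + 0.5*sigma^2) * T) / (sigma * sqrt(T)) = -0.91596608
d2 = d1 - sigma * sqrt(T) = -1.06604712
exp(-rT) = 0.99426879; exp(-qT) = 0.99833539
C = S_0 * exp(-qT) * N(d1) - K * exp(-rT) * N(d2)
N(d1) = 0.17984234; N(d2) = 0.14320117
C = 48.0900 * 0.99833539 * 0.17984234 - 56.0300 * 0.99426879 * 0.14320117 = 0.6566


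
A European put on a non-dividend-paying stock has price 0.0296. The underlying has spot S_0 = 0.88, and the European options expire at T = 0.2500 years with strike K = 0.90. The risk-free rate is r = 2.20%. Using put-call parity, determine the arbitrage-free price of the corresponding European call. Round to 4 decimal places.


Answer: Call price = 0.0145

Derivation:
Put-call parity: C - P = S_0 * exp(-qT) - K * exp(-rT).
S_0 * exp(-qT) = 0.8800 * 1.00000000 = 0.88000000
K * exp(-rT) = 0.9000 * 0.99451510 = 0.89506359
C = P + S*exp(-qT) - K*exp(-rT)
C = 0.0296 + 0.88000000 - 0.89506359 = 0.0145


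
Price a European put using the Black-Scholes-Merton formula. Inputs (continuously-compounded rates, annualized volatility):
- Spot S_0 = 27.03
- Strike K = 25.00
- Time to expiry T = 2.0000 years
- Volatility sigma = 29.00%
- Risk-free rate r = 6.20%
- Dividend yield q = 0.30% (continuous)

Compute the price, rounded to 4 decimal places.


Answer: Price = 2.0230

Derivation:
d1 = (ln(S/K) + (r - q + 0.5*sigma^2) * T) / (sigma * sqrt(T)) = 0.68314204
d2 = d1 - sigma * sqrt(T) = 0.27302011
exp(-rT) = 0.88337984; exp(-qT) = 0.99401796
P = K * exp(-rT) * N(-d2) - S_0 * exp(-qT) * N(-d1)
N(-d1) = 0.24725855; N(-d2) = 0.39241888
P = 25.0000 * 0.88337984 * 0.39241888 - 27.0300 * 0.99401796 * 0.24725855 = 2.0230


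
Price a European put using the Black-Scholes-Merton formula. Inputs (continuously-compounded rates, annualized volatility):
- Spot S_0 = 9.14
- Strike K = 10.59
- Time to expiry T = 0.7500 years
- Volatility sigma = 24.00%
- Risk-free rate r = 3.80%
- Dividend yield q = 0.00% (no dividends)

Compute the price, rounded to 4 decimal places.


Answer: Price = 1.5076

Derivation:
d1 = (ln(S/K) + (r - q + 0.5*sigma^2) * T) / (sigma * sqrt(T)) = -0.46741207
d2 = d1 - sigma * sqrt(T) = -0.67525817
exp(-rT) = 0.97190229; exp(-qT) = 1.00000000
P = K * exp(-rT) * N(-d2) - S_0 * exp(-qT) * N(-d1)
N(-d1) = 0.67989746; N(-d2) = 0.75024412
P = 10.5900 * 0.97190229 * 0.75024412 - 9.1400 * 1.00000000 * 0.67989746 = 1.5076


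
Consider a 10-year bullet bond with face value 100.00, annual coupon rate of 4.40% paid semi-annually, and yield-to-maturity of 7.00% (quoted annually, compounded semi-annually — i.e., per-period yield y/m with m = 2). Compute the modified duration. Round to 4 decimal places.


Answer: Modified duration = 7.6914

Derivation:
Coupon per period c = face * coupon_rate / m = 2.200000
Periods per year m = 2; per-period yield y/m = 0.035000
Number of cashflows N = 20
Cashflows (t years, CF_t, discount factor 1/(1+y/m)^(m*t), PV):
  t = 0.5000: CF_t = 2.200000, DF = 0.966184, PV = 2.125604
  t = 1.0000: CF_t = 2.200000, DF = 0.933511, PV = 2.053724
  t = 1.5000: CF_t = 2.200000, DF = 0.901943, PV = 1.984274
  t = 2.0000: CF_t = 2.200000, DF = 0.871442, PV = 1.917173
  t = 2.5000: CF_t = 2.200000, DF = 0.841973, PV = 1.852341
  t = 3.0000: CF_t = 2.200000, DF = 0.813501, PV = 1.789701
  t = 3.5000: CF_t = 2.200000, DF = 0.785991, PV = 1.729180
  t = 4.0000: CF_t = 2.200000, DF = 0.759412, PV = 1.670705
  t = 4.5000: CF_t = 2.200000, DF = 0.733731, PV = 1.614208
  t = 5.0000: CF_t = 2.200000, DF = 0.708919, PV = 1.559621
  t = 5.5000: CF_t = 2.200000, DF = 0.684946, PV = 1.506881
  t = 6.0000: CF_t = 2.200000, DF = 0.661783, PV = 1.455923
  t = 6.5000: CF_t = 2.200000, DF = 0.639404, PV = 1.406689
  t = 7.0000: CF_t = 2.200000, DF = 0.617782, PV = 1.359120
  t = 7.5000: CF_t = 2.200000, DF = 0.596891, PV = 1.313159
  t = 8.0000: CF_t = 2.200000, DF = 0.576706, PV = 1.268753
  t = 8.5000: CF_t = 2.200000, DF = 0.557204, PV = 1.225848
  t = 9.0000: CF_t = 2.200000, DF = 0.538361, PV = 1.184395
  t = 9.5000: CF_t = 2.200000, DF = 0.520156, PV = 1.144343
  t = 10.0000: CF_t = 102.200000, DF = 0.502566, PV = 51.362233
Price P = sum_t PV_t = 81.523876
First compute Macaulay numerator sum_t t * PV_t:
  t * PV_t at t = 0.5000: 1.062802
  t * PV_t at t = 1.0000: 2.053724
  t * PV_t at t = 1.5000: 2.976411
  t * PV_t at t = 2.0000: 3.834346
  t * PV_t at t = 2.5000: 4.630852
  t * PV_t at t = 3.0000: 5.369104
  t * PV_t at t = 3.5000: 6.052130
  t * PV_t at t = 4.0000: 6.682822
  t * PV_t at t = 4.5000: 7.263937
  t * PV_t at t = 5.0000: 7.798107
  t * PV_t at t = 5.5000: 8.287843
  t * PV_t at t = 6.0000: 8.735540
  t * PV_t at t = 6.5000: 9.143479
  t * PV_t at t = 7.0000: 9.513840
  t * PV_t at t = 7.5000: 9.848695
  t * PV_t at t = 8.0000: 10.150024
  t * PV_t at t = 8.5000: 10.419711
  t * PV_t at t = 9.0000: 10.659551
  t * PV_t at t = 9.5000: 10.871254
  t * PV_t at t = 10.0000: 513.622334
Macaulay duration D = 648.976504 / 81.523876 = 7.960570
Modified duration = D / (1 + y/m) = 7.960570 / (1 + 0.035000) = 7.691372


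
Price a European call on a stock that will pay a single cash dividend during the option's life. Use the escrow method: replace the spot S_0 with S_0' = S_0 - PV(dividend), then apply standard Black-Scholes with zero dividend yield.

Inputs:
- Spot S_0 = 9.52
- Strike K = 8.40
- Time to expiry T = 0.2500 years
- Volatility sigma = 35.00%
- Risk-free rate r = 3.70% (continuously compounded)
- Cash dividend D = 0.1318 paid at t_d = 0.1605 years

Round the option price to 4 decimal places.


Answer: Price = 1.2911

Derivation:
PV(D) = D * exp(-r * t_d) = 0.1318 * 0.99407910 = 0.13101963
S_0' = S_0 - PV(D) = 9.5200 - 0.13101963 = 9.38898037
d1 = (ln(S_0'/K) + (r + sigma^2/2)*T) / (sigma*sqrt(T)) = 0.77638569
d2 = d1 - sigma*sqrt(T) = 0.60138569
exp(-rT) = 0.99079265
N(d1) = 0.78123935; N(d2) = 0.72620844
C = S_0' * N(d1) - K * exp(-rT) * N(d2) = 9.38898037 * 0.78123935 - 8.4000 * 0.99079265 * 0.72620844 = 1.2911


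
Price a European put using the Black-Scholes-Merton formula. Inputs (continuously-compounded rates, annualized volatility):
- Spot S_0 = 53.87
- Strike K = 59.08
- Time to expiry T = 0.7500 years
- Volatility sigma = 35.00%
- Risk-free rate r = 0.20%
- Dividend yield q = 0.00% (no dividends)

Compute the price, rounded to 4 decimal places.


d1 = (ln(S/K) + (r - q + 0.5*sigma^2) * T) / (sigma * sqrt(T)) = -0.14806963
d2 = d1 - sigma * sqrt(T) = -0.45117852
exp(-rT) = 0.99850112; exp(-qT) = 1.00000000
P = K * exp(-rT) * N(-d2) - S_0 * exp(-qT) * N(-d1)
N(-d1) = 0.55885609; N(-d2) = 0.67406956
P = 59.0800 * 0.99850112 * 0.67406956 - 53.8700 * 1.00000000 * 0.55885609 = 9.6588

Answer: Price = 9.6588


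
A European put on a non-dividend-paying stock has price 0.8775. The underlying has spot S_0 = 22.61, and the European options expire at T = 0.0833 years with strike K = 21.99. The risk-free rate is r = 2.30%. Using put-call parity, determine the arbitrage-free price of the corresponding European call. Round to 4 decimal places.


Answer: Call price = 1.5396

Derivation:
Put-call parity: C - P = S_0 * exp(-qT) - K * exp(-rT).
S_0 * exp(-qT) = 22.6100 * 1.00000000 = 22.61000000
K * exp(-rT) = 21.9900 * 0.99808593 = 21.94790969
C = P + S*exp(-qT) - K*exp(-rT)
C = 0.8775 + 22.61000000 - 21.94790969 = 1.5396


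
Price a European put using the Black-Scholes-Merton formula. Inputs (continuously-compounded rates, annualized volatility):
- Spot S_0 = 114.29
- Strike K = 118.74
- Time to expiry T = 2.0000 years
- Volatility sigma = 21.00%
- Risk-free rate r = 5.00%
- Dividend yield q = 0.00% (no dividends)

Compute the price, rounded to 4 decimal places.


d1 = (ln(S/K) + (r - q + 0.5*sigma^2) * T) / (sigma * sqrt(T)) = 0.35659344
d2 = d1 - sigma * sqrt(T) = 0.05960859
exp(-rT) = 0.90483742; exp(-qT) = 1.00000000
P = K * exp(-rT) * N(-d2) - S_0 * exp(-qT) * N(-d1)
N(-d1) = 0.36069809; N(-d2) = 0.47623369
P = 118.7400 * 0.90483742 * 0.47623369 - 114.2900 * 1.00000000 * 0.36069809 = 9.9426

Answer: Price = 9.9426


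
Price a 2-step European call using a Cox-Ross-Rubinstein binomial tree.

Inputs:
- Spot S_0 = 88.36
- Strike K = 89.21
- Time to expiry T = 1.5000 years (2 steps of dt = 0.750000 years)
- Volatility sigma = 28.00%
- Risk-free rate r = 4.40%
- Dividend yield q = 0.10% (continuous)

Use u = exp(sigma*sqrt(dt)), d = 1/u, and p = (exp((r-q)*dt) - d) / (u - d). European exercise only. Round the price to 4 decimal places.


Answer: Price = V(0,0) = 13.0452

Derivation:
dt = T/N = 0.750000
u = exp(sigma*sqrt(dt)) = 1.274415; d = 1/u = 0.784674
p = (exp((r-q)*dt) - d) / (u - d) = 0.506598
Discount per step: exp(-r*dt) = 0.967539
Stock lattice S(k, i) with i counting down-moves:
  k=0: S(0,0) = 88.3600
  k=1: S(1,0) = 112.6073; S(1,1) = 69.3338
  k=2: S(2,0) = 143.5084; S(2,1) = 88.3600; S(2,2) = 54.4044
Terminal payoffs V(N, i) = max(S_T - K, 0):
  V(2,0) = 54.298405; V(2,1) = 0.000000; V(2,2) = 0.000000
Backward induction: V(k, i) = exp(-r*dt) * [p * V(k+1, i) + (1-p) * V(k+1, i+1)].
  V(1,0) = exp(-r*dt) * [p*54.298405 + (1-p)*0.000000] = 26.614533
  V(1,1) = exp(-r*dt) * [p*0.000000 + (1-p)*0.000000] = 0.000000
  V(0,0) = exp(-r*dt) * [p*26.614533 + (1-p)*0.000000] = 13.045196


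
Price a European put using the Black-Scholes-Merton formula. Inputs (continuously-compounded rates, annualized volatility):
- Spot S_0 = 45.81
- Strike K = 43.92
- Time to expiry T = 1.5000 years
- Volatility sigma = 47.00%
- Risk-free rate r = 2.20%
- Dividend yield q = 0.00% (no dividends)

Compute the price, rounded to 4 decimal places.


Answer: Price = 8.4258

Derivation:
d1 = (ln(S/K) + (r - q + 0.5*sigma^2) * T) / (sigma * sqrt(T)) = 0.41833743
d2 = d1 - sigma * sqrt(T) = -0.15729266
exp(-rT) = 0.96753856; exp(-qT) = 1.00000000
P = K * exp(-rT) * N(-d2) - S_0 * exp(-qT) * N(-d1)
N(-d1) = 0.33785021; N(-d2) = 0.56249290
P = 43.9200 * 0.96753856 * 0.56249290 - 45.8100 * 1.00000000 * 0.33785021 = 8.4258


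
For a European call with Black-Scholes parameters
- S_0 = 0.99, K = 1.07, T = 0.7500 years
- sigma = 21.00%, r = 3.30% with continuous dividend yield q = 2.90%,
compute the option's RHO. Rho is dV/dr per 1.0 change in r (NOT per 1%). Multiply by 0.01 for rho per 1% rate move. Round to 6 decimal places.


d1 = -0.3198602108; d2 = -0.5017255456
phi(d1) = 0.3790474778; exp(-qT) = 0.9784848257; exp(-rT) = 0.9755537700
N(d2) = 0.3079302962
Rho = K*T*exp(-rT)*N(d2) = 1.0700 * 0.7500 * 0.9755537700 * 0.3079302962 = 0.241073

Answer: Rho = 0.241073


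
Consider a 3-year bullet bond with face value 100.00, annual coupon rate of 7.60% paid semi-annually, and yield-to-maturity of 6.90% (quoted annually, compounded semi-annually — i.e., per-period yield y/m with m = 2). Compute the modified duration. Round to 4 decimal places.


Coupon per period c = face * coupon_rate / m = 3.800000
Periods per year m = 2; per-period yield y/m = 0.034500
Number of cashflows N = 6
Cashflows (t years, CF_t, discount factor 1/(1+y/m)^(m*t), PV):
  t = 0.5000: CF_t = 3.800000, DF = 0.966651, PV = 3.673272
  t = 1.0000: CF_t = 3.800000, DF = 0.934413, PV = 3.550771
  t = 1.5000: CF_t = 3.800000, DF = 0.903251, PV = 3.432354
  t = 2.0000: CF_t = 3.800000, DF = 0.873128, PV = 3.317887
  t = 2.5000: CF_t = 3.800000, DF = 0.844010, PV = 3.207238
  t = 3.0000: CF_t = 103.800000, DF = 0.815863, PV = 84.686539
Price P = sum_t PV_t = 101.868060
First compute Macaulay numerator sum_t t * PV_t:
  t * PV_t at t = 0.5000: 1.836636
  t * PV_t at t = 1.0000: 3.550771
  t * PV_t at t = 1.5000: 5.148531
  t * PV_t at t = 2.0000: 6.635774
  t * PV_t at t = 2.5000: 8.018094
  t * PV_t at t = 3.0000: 254.059617
Macaulay duration D = 279.249423 / 101.868060 = 2.741285
Modified duration = D / (1 + y/m) = 2.741285 / (1 + 0.034500) = 2.649865

Answer: Modified duration = 2.6499


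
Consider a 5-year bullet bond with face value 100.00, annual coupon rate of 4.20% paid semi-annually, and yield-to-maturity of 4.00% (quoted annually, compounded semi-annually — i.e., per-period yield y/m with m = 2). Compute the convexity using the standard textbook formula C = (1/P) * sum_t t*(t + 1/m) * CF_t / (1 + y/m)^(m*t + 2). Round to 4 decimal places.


Answer: Convexity = 23.3796

Derivation:
Coupon per period c = face * coupon_rate / m = 2.100000
Periods per year m = 2; per-period yield y/m = 0.020000
Number of cashflows N = 10
Cashflows (t years, CF_t, discount factor 1/(1+y/m)^(m*t), PV):
  t = 0.5000: CF_t = 2.100000, DF = 0.980392, PV = 2.058824
  t = 1.0000: CF_t = 2.100000, DF = 0.961169, PV = 2.018454
  t = 1.5000: CF_t = 2.100000, DF = 0.942322, PV = 1.978877
  t = 2.0000: CF_t = 2.100000, DF = 0.923845, PV = 1.940075
  t = 2.5000: CF_t = 2.100000, DF = 0.905731, PV = 1.902035
  t = 3.0000: CF_t = 2.100000, DF = 0.887971, PV = 1.864740
  t = 3.5000: CF_t = 2.100000, DF = 0.870560, PV = 1.828176
  t = 4.0000: CF_t = 2.100000, DF = 0.853490, PV = 1.792330
  t = 4.5000: CF_t = 2.100000, DF = 0.836755, PV = 1.757186
  t = 5.0000: CF_t = 102.100000, DF = 0.820348, PV = 83.757561
Price P = sum_t PV_t = 100.898259
Convexity numerator sum_t t*(t + 1/m) * CF_t / (1+y/m)^(m*t + 2):
  t = 0.5000: term = 0.989438
  t = 1.0000: term = 2.910113
  t = 1.5000: term = 5.706104
  t = 2.0000: term = 9.323700
  t = 2.5000: term = 13.711323
  t = 3.0000: term = 18.819463
  t = 3.5000: term = 24.600605
  t = 4.0000: term = 31.009166
  t = 4.5000: term = 38.001429
  t = 5.0000: term = 2213.891714
Convexity = (1/P) * sum = 2358.963054 / 100.898259 = 23.379621
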